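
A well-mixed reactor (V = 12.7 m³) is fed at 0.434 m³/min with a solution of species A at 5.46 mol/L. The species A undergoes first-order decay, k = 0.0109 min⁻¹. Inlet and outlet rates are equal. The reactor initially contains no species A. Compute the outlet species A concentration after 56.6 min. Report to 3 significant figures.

3.82 mol/L

Species balance: V dC/dt = Q C_in − Q C − k V C.
dC/dt = (Q/V) C_in − (Q/V + k) C; effective rate a = Q/V + k = 0.034173 + 0.0109 = 0.045073 min⁻¹.
C_ss = Q C_in/(Q + kV) = 4.1396 mol/L; C(t) = C_ss + (C₀ − C_ss) e^(−a t).
C(56.6) = 4.1396 + (-4.1396)·e^(−0.045073·56.6) = 4.1396 + (-4.1396)·0.077992 = 3.8168 mol/L.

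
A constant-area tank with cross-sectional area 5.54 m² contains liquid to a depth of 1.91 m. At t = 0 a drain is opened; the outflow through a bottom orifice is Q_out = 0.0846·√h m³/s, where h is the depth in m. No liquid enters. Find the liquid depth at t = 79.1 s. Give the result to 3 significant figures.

A dh/dt = −Q_out = −0.0846 √h.
∫ h^(−1/2) dh = −(0.0846/A) ∫ dt, giving 2√h = 2√h₀ − (0.0846/A) t.
√h = √1.91 − 0.0846·79.1/(2·5.54) = 1.3820 − 0.60396 = 0.77807.
h = 0.77807² = 0.60539 m.

0.605 m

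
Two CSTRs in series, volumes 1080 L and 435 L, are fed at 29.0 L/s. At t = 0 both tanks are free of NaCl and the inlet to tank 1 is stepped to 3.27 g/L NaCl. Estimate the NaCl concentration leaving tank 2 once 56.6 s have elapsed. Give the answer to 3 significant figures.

Species balance on tank i: dCᵢ/dt = (Cᵢ₋₁ − Cᵢ)/τᵢ with τᵢ = Vᵢ/Q.
τ₁ = 1080/29.0 = 37.241 s; τ₂ = 435/29.0 = 15.000 s.
Tank 1: C₁ = C_in(1 − e^(−t/τ₁)). Tank 2 (τ₁ ≠ τ₂): C₂ = C_in[1 − (τ₁ e^(−t/τ₁) − τ₂ e^(−t/τ₂))/(τ₁ − τ₂)].
At t = 56.6: e^(−t/τ₁) = 0.21875, e^(−t/τ₂) = 0.022975.
C₂ = 3.27·[1 − (37.241·0.21875 − 15.000·0.022975)/(22.241)] = 3.27·0.64921 = 2.1229 g/L.

2.12 g/L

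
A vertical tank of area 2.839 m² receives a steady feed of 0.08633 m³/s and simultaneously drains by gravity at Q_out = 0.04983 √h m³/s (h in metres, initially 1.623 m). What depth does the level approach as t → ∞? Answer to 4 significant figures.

A dh/dt = Q_in − 0.04983 √h. Steady state requires inflow = outflow:
Q_in = 0.04983 √h_ss ⇒ √h_ss = 0.08633/0.04983 = 1.73249.
h_ss = 1.73249² = 3.00152 m. (Since h₀ = 1.623 m < h_ss, the level will rise toward this value.)

3.002 m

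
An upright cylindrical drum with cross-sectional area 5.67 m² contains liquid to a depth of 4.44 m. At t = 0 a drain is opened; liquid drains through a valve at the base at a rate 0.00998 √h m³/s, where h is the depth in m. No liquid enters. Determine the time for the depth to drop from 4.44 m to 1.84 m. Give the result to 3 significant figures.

Mass balance (ρ constant): A dh/dt = −0.00998 √h.
∫ h^(−1/2) dh = −(0.00998/A) ∫ dt, giving 2√h = 2√h₀ − (0.00998/A) t.
t = 2A(√h₀ − √h)/0.00998 = 2·5.67·(√4.44 − √1.84)/0.00998
  = 11.340 × (2.1071 − 1.3565) / 0.00998 = 852.96 s.

853 s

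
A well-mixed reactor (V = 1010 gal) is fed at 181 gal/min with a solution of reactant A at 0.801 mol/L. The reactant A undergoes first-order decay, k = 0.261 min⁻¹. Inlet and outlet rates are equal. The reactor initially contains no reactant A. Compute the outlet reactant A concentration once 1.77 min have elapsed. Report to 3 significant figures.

0.176 mol/L

Species balance: V dC/dt = Q C_in − Q C − k V C.
dC/dt = (Q/V) C_in − (Q/V + k) C; effective rate a = Q/V + k = 0.17921 + 0.261 = 0.44021 min⁻¹.
C_ss = Q C_in/(Q + kV) = 0.32609 mol/L; C(t) = C_ss + (C₀ − C_ss) e^(−a t).
C(1.77) = 0.32609 + (-0.32609)·e^(−0.44021·1.77) = 0.32609 + (-0.32609)·0.45879 = 0.17648 mol/L.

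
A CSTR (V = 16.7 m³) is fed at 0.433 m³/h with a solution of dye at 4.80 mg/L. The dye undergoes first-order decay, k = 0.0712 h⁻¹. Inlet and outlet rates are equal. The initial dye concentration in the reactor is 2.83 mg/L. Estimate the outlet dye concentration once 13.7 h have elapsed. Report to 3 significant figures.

1.69 mg/L

Accumulation = in − out − consumed: V dC/dt = Q C_in − Q C − k V C.
dC/dt = (Q/V) C_in − (Q/V + k) C; effective rate a = Q/V + k = 0.025928 + 0.0712 = 0.097128 h⁻¹.
C_ss = Q C_in/(Q + kV) = 1.2813 mg/L; C(t) = C_ss + (C₀ − C_ss) e^(−a t).
C(13.7) = 1.2813 + (1.5487)·e^(−0.097128·13.7) = 1.2813 + (1.5487)·0.26430 = 1.6907 mg/L.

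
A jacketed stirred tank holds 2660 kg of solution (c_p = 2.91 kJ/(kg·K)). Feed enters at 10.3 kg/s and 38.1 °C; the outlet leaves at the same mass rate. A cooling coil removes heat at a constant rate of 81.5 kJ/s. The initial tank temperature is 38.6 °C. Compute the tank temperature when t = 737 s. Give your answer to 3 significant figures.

M c_p dT/dt = ṁ c_p (T_in − T) − Q̇.
τ = M/ṁ = 258.25 s; T_ss = T_in − Q̇/(ṁ c_p) = 38.1 − 81.5/(10.3·2.91) = 35.381 °C.
Solution: T(t) = T_ss + (T₀ − T_ss) e^(−t/τ).
T(737) = 35.381 + (3.2191)·e^(−737/258.25) = 35.381 + (3.2191)·0.057625 = 35.566 °C.

35.6 °C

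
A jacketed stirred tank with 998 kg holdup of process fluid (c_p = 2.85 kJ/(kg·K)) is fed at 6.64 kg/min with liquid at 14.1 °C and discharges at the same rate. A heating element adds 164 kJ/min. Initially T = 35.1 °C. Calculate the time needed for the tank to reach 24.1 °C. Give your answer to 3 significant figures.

M c_p dT/dt = ṁ c_p (T_in − T) + Q̇.
τ = M/ṁ = 150.30 min; T_ss = T_in + Q̇/(ṁ c_p) = 22.766 °C.
T(t) = T_ss + (T₀ − T_ss) e^(−t/τ). Set T = 24.1:
e^(−t/τ) = (24.1 − 22.766)/(35.1 − 22.766) = 0.10814
t = −150.30 · ln(0.10814) = 334.32 min.

334 min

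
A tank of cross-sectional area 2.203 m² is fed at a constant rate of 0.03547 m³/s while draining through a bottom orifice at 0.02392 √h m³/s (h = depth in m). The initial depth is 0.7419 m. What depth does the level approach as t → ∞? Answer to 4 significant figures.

2.199 m

Unsteady balance on liquid volume: A dh/dt = Q_in − 0.02392 √h. At steady state dh/dt = 0:
Q_in = 0.02392 √h_ss ⇒ √h_ss = 0.03547/0.02392 = 1.48286.
h_ss = 1.48286² = 2.19887 m. (Since h₀ = 0.7419 m < h_ss, the level will rise toward this value.)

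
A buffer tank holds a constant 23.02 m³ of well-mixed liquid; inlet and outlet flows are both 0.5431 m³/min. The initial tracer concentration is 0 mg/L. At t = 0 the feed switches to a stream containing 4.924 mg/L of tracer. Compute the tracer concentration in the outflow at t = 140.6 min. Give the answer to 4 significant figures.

4.745 mg/L

Unsteady species balance (constant V, well mixed): V dC/dt = Q(C_in − C).
Time constant τ = V/Q = 23.02/0.5431 = 42.3863 min.
Integrating: C(t) = C_in + (C₀ − C_in) e^(−t/τ).
C(140.6) = 4.924 + (0 − 4.924)·e^(−140.6/42.3863) = 4.924 + (-4.92400)·0.0362575 = 4.74547 mg/L.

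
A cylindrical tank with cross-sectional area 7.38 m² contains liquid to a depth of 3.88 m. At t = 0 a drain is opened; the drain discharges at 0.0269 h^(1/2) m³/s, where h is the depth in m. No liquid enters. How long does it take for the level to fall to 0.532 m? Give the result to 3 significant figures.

681 s

A dh/dt = −Q_out = −0.0269 √h.
Separate and integrate: 2(√h − √h₀) = −(0.0269/A) t.
t = 2A(√h₀ − √h)/0.0269 = 2·7.38·(√3.88 − √0.532)/0.0269
  = 14.760 × (1.9698 − 0.72938) / 0.0269 = 680.60 s.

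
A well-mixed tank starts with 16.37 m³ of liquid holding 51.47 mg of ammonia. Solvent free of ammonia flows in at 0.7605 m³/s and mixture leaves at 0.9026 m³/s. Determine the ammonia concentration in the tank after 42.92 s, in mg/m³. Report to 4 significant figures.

0.2595 mg/m³

Let m(t) be the amount of ammonia. Volume: V(t) = V₀ + (Q_in − Q_out) t = 16.37 − 0.142100 t; V(42.92) = 10.2711 m³.
Solute balance: dm/dt = 0 − Q_out C = −Q_out m/V(t).
Separate: dm/m = −Q_out dt/V(t) ⇒ ln(m/m₀) = −(Q_out/(Q_in−Q_out)) ln(V/V₀).
m = m₀ (V₀/V)^(Q_out/(Q_in−Q_out)) = 51.47 × (16.37/10.2711)^(-6.35186) = 2.66518 mg.
C = m/V = 2.66518/10.2711 = 0.259484 mg/m³.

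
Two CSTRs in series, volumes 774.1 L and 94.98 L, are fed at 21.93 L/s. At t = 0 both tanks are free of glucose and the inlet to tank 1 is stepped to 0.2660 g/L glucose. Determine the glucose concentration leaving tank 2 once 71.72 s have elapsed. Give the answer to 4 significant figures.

Each tank obeys Vᵢ dCᵢ/dt = Q(Cᵢ₋₁ − Cᵢ), so τᵢ = Vᵢ/Q.
τ₁ = 774.1/21.93 = 35.2987 s; τ₂ = 94.98/21.93 = 4.33105 s.
Tank 1: C₁ = C_in(1 − e^(−t/τ₁)). Tank 2 (τ₁ ≠ τ₂): C₂ = C_in[1 − (τ₁ e^(−t/τ₁) − τ₂ e^(−t/τ₂))/(τ₁ − τ₂)].
At t = 71.72: e^(−t/τ₁) = 0.131099, e^(−t/τ₂) = 6.43144e-08.
C₂ = 0.2660·[1 − (35.2987·0.131099 − 4.33105·6.43144e-08)/(30.9676)] = 0.2660·0.850566 = 0.226251 g/L.

0.2263 g/L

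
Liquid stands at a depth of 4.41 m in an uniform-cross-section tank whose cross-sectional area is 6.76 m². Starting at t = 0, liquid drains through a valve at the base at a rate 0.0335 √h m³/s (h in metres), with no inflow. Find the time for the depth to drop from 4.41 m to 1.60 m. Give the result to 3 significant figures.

Volume balance on the tank: A dh/dt = −0.0335 √h.
Separate and integrate: 2(√h − √h₀) = −(0.0335/A) t.
t = 2A(√h₀ − √h)/0.0335 = 2·6.76·(√4.41 − √1.60)/0.0335
  = 13.520 × (2.1000 − 1.2649) / 0.0335 = 337.03 s.

337 s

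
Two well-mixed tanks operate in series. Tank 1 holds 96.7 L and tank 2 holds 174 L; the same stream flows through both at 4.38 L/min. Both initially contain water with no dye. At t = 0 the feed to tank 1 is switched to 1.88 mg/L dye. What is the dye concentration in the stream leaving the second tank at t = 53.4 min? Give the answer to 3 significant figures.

Each tank obeys Vᵢ dCᵢ/dt = Q(Cᵢ₋₁ − Cᵢ), so τᵢ = Vᵢ/Q.
τ₁ = 96.7/4.38 = 22.078 min; τ₂ = 174/4.38 = 39.726 min.
Solving the cascade with C₁(0)=C₂(0)=0 gives C₂(t) = C_in[1 − (τ₁ e^(−t/τ₁) − τ₂ e^(−t/τ₂))/(τ₁ − τ₂)].
At t = 53.4: e^(−t/τ₁) = 0.089034, e^(−t/τ₂) = 0.26075.
C₂ = 1.88·[1 − (22.078·0.089034 − 39.726·0.26075)/(-17.648)] = 1.88·0.52445 = 0.98596 mg/L.

0.986 mg/L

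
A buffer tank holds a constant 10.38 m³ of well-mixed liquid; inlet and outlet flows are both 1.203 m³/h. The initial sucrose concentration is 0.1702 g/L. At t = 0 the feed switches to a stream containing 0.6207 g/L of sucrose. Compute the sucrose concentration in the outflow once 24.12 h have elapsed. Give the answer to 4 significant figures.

0.5932 g/L

Transient balance on the dissolved component: V dC/dt = Q(C_in − C).
Rewrite as dC/dt + C/τ = C_in/τ, τ = V/Q = 8.62843 h.
Solution: C(t) = C_in + (C₀ − C_in) e^(−t/τ).
C(24.12) = 0.6207 + (0.1702 − 0.6207)·e^(−24.12/8.62843) = 0.6207 + (-0.450500)·0.0610898 = 0.593179 g/L.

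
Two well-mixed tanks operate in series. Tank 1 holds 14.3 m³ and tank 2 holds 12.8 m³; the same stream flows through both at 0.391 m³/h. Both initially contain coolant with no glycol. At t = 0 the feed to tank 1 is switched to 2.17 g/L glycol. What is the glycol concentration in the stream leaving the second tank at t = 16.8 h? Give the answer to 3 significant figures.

0.186 g/L

Each tank obeys Vᵢ dCᵢ/dt = Q(Cᵢ₋₁ − Cᵢ), so τᵢ = Vᵢ/Q.
τ₁ = 14.3/0.391 = 36.573 h; τ₂ = 12.8/0.391 = 32.737 h.
Solving the cascade with C₁(0)=C₂(0)=0 gives C₂(t) = C_in[1 − (τ₁ e^(−t/τ₁) − τ₂ e^(−t/τ₂))/(τ₁ − τ₂)].
At t = 16.8: e^(−t/τ₁) = 0.63169, e^(−t/τ₂) = 0.59858.
C₂ = 2.17·[1 − (36.573·0.63169 − 32.737·0.59858)/(3.8363)] = 2.17·0.085811 = 0.18621 g/L.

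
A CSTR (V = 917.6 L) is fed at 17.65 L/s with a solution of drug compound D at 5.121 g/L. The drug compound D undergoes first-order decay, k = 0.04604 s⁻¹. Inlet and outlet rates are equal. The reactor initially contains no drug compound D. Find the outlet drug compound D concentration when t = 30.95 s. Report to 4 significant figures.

1.309 g/L

V dC/dt = Q(C_in − C) − k V C.
This is linear with rate a = Q/V + k = 0.0652750 s⁻¹.
C_ss = Q C_in/(Q + kV) = 1.50904 g/L; C(t) = C_ss + (C₀ − C_ss) e^(−a t).
C(30.95) = 1.50904 + (-1.50904)·e^(−0.0652750·30.95) = 1.50904 + (-1.50904)·0.132621 = 1.30891 g/L.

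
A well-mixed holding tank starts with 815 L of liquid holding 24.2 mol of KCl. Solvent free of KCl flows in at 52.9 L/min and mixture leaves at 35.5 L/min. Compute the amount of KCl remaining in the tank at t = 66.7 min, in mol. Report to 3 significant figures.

3.97 mol

Let m(t) be the amount of KCl. Volume: V(t) = V₀ + (Q_in − Q_out) t = 815 + 17.400 t; V(66.7) = 1975.6 L.
Solute balance: dm/dt = 0 − Q_out C = −Q_out m/V(t).
Separate: dm/m = −Q_out dt/V(t) ⇒ ln(m/m₀) = −(Q_out/(Q_in−Q_out)) ln(V/V₀).
m = m₀ (V₀/V)^(Q_out/(Q_in−Q_out)) = 24.2 × (815/1975.6)^(2.0402) = 3.9744 mol.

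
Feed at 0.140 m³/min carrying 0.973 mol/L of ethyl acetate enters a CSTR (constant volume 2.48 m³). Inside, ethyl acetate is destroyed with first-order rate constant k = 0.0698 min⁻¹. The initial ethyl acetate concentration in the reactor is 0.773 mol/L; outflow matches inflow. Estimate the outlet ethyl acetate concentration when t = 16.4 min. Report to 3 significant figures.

0.478 mol/L

Species balance: V dC/dt = Q C_in − Q C − k V C.
dC/dt = (Q/V) C_in − (Q/V + k) C; effective rate a = Q/V + k = 0.056452 + 0.0698 = 0.12625 min⁻¹.
C_ss = Q C_in/(Q + kV) = 0.43506 mol/L; C(t) = C_ss + (C₀ − C_ss) e^(−a t).
C(16.4) = 0.43506 + (0.33794)·e^(−0.12625·16.4) = 0.43506 + (0.33794)·0.12612 = 0.47768 mol/L.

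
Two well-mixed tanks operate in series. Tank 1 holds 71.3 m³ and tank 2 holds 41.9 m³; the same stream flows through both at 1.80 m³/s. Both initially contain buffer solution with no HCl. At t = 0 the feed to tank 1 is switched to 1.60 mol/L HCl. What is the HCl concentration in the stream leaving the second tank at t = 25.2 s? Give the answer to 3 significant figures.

Time constants: τᵢ = Vᵢ/Q for each well-mixed tank.
τ₁ = 71.3/1.80 = 39.611 s; τ₂ = 41.9/1.80 = 23.278 s.
Tank 1: C₁ = C_in(1 − e^(−t/τ₁)). Tank 2 (τ₁ ≠ τ₂): C₂ = C_in[1 − (τ₁ e^(−t/τ₁) − τ₂ e^(−t/τ₂))/(τ₁ − τ₂)].
At t = 25.2: e^(−t/τ₁) = 0.52931, e^(−t/τ₂) = 0.33872.
C₂ = 1.60·[1 − (39.611·0.52931 − 23.278·0.33872)/(16.333)] = 1.60·0.19907 = 0.31852 mol/L.

0.319 mol/L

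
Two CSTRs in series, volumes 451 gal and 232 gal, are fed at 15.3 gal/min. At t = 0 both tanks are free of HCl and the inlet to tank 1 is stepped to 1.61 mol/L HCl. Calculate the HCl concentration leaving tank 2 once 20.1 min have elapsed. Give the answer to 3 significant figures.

Time constants: τᵢ = Vᵢ/Q for each well-mixed tank.
τ₁ = 451/15.3 = 29.477 min; τ₂ = 232/15.3 = 15.163 min.
Tank 1: C₁ = C_in(1 − e^(−t/τ₁)). Tank 2 (τ₁ ≠ τ₂): C₂ = C_in[1 − (τ₁ e^(−t/τ₁) − τ₂ e^(−t/τ₂))/(τ₁ − τ₂)].
At t = 20.1: e^(−t/τ₁) = 0.50566, e^(−t/τ₂) = 0.26565.
C₂ = 1.61·[1 − (29.477·0.50566 − 15.163·0.26565)/(14.314)] = 1.61·0.24008 = 0.38653 mol/L.

0.387 mol/L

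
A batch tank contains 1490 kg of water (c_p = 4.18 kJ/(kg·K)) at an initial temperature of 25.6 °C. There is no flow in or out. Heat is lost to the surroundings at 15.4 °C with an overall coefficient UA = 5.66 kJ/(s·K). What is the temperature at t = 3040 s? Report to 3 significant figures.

16.0 °C

M c_p dT/dt = −UA(T − T_amb).
dT/dt = (T_ss − T)/τ with T_ss = T_amb = 15.400 °C, τ = M c_p/UA = 1490·4.18/5.66 = 1100.4 s.
Integrating: T(t) = T_ss + (T₀ − T_ss) e^(−t/τ).
T(3040) = 15.400 + (10.200)·0.063124 = 16.044 °C.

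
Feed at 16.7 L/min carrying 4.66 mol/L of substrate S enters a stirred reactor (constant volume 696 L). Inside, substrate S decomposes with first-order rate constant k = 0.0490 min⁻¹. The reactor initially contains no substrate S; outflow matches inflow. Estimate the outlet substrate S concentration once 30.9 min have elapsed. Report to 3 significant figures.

Species balance: V dC/dt = Q C_in − Q C − k V C.
dC/dt = (Q/V) C_in − (Q/V + k) C; effective rate a = Q/V + k = 0.023994 + 0.0490 = 0.072994 min⁻¹.
C_ss = Q C_in/(Q + kV) = 1.5318 mol/L; C(t) = C_ss + (C₀ − C_ss) e^(−a t).
C(30.9) = 1.5318 + (-1.5318)·e^(−0.072994·30.9) = 1.5318 + (-1.5318)·0.10482 = 1.3712 mol/L.

1.37 mol/L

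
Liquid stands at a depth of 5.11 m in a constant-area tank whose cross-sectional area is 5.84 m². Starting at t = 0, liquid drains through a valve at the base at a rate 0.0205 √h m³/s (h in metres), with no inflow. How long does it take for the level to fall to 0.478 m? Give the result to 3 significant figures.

894 s

Unsteady balance on liquid volume: A dh/dt = −0.0205 √h.
This is separable: 2 d(√h)/dt = −0.0205/A, so √h = √h₀ − (0.0205/(2A)) t.
t = 2A(√h₀ − √h)/0.0205 = 2·5.84·(√5.11 − √0.478)/0.0205
  = 11.680 × (2.2605 − 0.69138) / 0.0205 = 894.04 s.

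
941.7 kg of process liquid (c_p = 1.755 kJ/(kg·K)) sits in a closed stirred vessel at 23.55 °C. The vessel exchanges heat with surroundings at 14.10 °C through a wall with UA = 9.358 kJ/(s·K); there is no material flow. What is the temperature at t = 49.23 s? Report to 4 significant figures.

21.25 °C

Lumped-capacitance energy balance: M c_p dT/dt = UA(T_amb − T).
dT/dt = (T_ss − T)/τ with T_ss = T_amb = 14.1000 °C, τ = M c_p/UA = 941.7·1.755/9.358 = 176.606 s.
Solution: T(t) = T_ss + (T₀ − T_ss) e^(−t/τ).
T(49.23) = 14.1000 + (9.45000)·0.756725 = 21.2511 °C.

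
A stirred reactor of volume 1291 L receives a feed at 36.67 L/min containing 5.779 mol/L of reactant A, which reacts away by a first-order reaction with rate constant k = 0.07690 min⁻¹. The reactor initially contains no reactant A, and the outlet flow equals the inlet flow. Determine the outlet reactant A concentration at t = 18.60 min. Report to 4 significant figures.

Species balance: V dC/dt = Q C_in − Q C − k V C.
This is linear with rate a = Q/V + k = 0.105304 min⁻¹.
C_ss = Q C_in/(Q + kV) = 1.55880 mol/L; C(t) = C_ss + (C₀ − C_ss) e^(−a t).
C(18.60) = 1.55880 + (-1.55880)·e^(−0.105304·18.60) = 1.55880 + (-1.55880)·0.141047 = 1.33894 mol/L.

1.339 mol/L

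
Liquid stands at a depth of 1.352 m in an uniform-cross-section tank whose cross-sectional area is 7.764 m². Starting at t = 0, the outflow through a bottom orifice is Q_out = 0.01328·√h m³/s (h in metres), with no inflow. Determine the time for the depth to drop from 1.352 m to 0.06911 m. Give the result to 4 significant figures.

A dh/dt = −Q_out = −0.01328 √h.
This is separable: 2 d(√h)/dt = −0.01328/A, so √h = √h₀ − (0.01328/(2A)) t.
t = 2A(√h₀ − √h)/0.01328 = 2·7.764·(√1.352 − √0.06911)/0.01328
  = 15.5280 × (1.16276 − 0.262888) / 0.01328 = 1052.19 s.

1052 s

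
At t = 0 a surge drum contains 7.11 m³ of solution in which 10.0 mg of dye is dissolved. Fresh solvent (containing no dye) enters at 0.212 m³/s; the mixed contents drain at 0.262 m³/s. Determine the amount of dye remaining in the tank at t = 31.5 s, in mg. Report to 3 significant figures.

2.69 mg

Total volume: dV/dt = Q_in − Q_out = -0.050000 m³/s, so V(t) = 7.11 − 0.050000 t and V(31.5) = 5.5350 m³.
Solute balance: dm/dt = 0 − Q_out C = −Q_out m/V(t).
Separate: dm/m = −Q_out dt/V(t) ⇒ ln(m/m₀) = −(Q_out/(Q_in−Q_out)) ln(V/V₀).
m = m₀ (V₀/V)^(Q_out/(Q_in−Q_out)) = 10.0 × (7.11/5.5350)^(-5.2400) = 2.6924 mg.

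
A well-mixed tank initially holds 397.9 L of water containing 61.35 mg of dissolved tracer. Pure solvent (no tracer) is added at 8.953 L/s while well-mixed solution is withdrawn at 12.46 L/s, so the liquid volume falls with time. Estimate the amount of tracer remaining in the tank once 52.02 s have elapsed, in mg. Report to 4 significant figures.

Let m(t) be the amount of tracer. Volume: V(t) = V₀ + (Q_in − Q_out) t = 397.9 − 3.50700 t; V(52.02) = 215.466 L.
Species balance (pure solvent in): dm/dt = −Q_out · m/V(t).
Separate: dm/m = −Q_out dt/V(t) ⇒ ln(m/m₀) = −(Q_out/(Q_in−Q_out)) ln(V/V₀).
m = m₀ (V₀/V)^(Q_out/(Q_in−Q_out)) = 61.35 × (397.9/215.466)^(-3.55289) = 6.93968 mg.

6.940 mg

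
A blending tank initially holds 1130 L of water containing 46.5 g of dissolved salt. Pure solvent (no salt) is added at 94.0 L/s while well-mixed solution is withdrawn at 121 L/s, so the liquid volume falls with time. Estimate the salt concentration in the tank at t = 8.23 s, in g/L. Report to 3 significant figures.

0.0192 g/L

Let m(t) be the amount of salt. Volume: V(t) = V₀ + (Q_in − Q_out) t = 1130 − 27.000 t; V(8.23) = 907.79 L.
No salt enters, so dm/dt = −Q_out · (m/V).
dm/m = −Q_out dt/(V₀ − 27.000 t); integrating gives ln(m/m₀) = −(Q_out/(Q_in−Q_out)) ln(V/V₀).
m = m₀ (V₀/V)^(Q_out/(Q_in−Q_out)) = 46.5 × (1130/907.79)^(-4.4815) = 17.430 g.
C = m/V = 17.430/907.79 = 0.019200 g/L.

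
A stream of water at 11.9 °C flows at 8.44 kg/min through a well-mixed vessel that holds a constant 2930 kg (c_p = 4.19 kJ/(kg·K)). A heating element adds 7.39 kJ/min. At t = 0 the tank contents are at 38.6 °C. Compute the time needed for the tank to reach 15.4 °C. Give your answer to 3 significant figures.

724 min

M c_p dT/dt = ṁ c_p (T_in − T) + Q̇.
τ = M/ṁ = 347.16 min; T_ss = T_in + Q̇/(ṁ c_p) = 12.109 °C.
T(t) = T_ss + (T₀ − T_ss) e^(−t/τ). Set T = 15.4:
e^(−t/τ) = (15.4 − 12.109)/(38.6 − 12.109) = 0.12423
t = −347.16 · ln(0.12423) = 724.03 min.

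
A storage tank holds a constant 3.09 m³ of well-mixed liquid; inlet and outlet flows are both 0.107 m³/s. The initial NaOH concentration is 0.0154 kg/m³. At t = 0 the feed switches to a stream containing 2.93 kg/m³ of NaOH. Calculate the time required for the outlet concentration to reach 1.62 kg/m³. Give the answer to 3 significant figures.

Species balance: V dC/dt = Q(C_in − C) ⇒ τ = V/Q = 28.879 s.
C(t) = C_in + (C₀ − C_in) e^(−t/τ). Set C = 1.62 and solve for t:
e^(−t/τ) = (C − C_in)/(C₀ − C_in) = (1.62 − 2.93)/(0.0154 − 2.93) = 0.44946
t = −τ ln(…) = 28.879 × 0.79971 = 23.094 s.

23.1 s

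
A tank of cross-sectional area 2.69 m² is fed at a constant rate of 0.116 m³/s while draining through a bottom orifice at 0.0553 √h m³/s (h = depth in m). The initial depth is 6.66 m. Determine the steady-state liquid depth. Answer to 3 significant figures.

Accumulation of liquid (constant cross-section A): A dh/dt = Q_in − 0.0553 √h. At steady state dh/dt = 0:
Q_in = 0.0553 √h_ss ⇒ √h_ss = 0.116/0.0553 = 2.0976.
h_ss = 2.0976² = 4.4001 m. (Since h₀ = 6.66 m > h_ss, the level will fall toward this value.)

4.40 m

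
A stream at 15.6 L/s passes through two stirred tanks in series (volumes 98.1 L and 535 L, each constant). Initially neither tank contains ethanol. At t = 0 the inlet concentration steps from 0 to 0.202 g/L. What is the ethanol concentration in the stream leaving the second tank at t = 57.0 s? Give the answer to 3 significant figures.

0.155 g/L

Species balance on tank i: dCᵢ/dt = (Cᵢ₋₁ − Cᵢ)/τᵢ with τᵢ = Vᵢ/Q.
τ₁ = 98.1/15.6 = 6.2885 s; τ₂ = 535/15.6 = 34.295 s.
Solving the cascade with C₁(0)=C₂(0)=0 gives C₂(t) = C_in[1 − (τ₁ e^(−t/τ₁) − τ₂ e^(−t/τ₂))/(τ₁ − τ₂)].
At t = 57.0: e^(−t/τ₁) = 0.00011573, e^(−t/τ₂) = 0.18975.
C₂ = 0.202·[1 − (6.2885·0.00011573 − 34.295·0.18975)/(-28.006)] = 0.202·0.76767 = 0.15507 g/L.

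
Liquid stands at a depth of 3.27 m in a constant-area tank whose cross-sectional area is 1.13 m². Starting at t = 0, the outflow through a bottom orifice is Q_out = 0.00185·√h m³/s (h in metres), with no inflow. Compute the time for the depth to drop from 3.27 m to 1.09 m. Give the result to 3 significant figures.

With no inflow, A dh/dt = −0.00185 √h.
This is separable: 2 d(√h)/dt = −0.00185/A, so √h = √h₀ − (0.00185/(2A)) t.
t = 2A(√h₀ − √h)/0.00185 = 2·1.13·(√3.27 − √1.09)/0.00185
  = 2.2600 × (1.8083 − 1.0440) / 0.00185 = 933.67 s.

934 s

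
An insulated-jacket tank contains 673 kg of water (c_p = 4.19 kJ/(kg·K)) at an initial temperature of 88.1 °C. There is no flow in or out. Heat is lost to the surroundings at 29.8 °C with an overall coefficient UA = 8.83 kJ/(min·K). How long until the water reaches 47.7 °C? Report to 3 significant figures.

Energy balance: M c_p dT/dt = −UA(T − T_amb).
τ = M c_p/UA = 319.35 min; T_ss = T_amb = 29.800 °C.
T(t) = T_ss + (T₀ − T_ss)e^(−t/τ); set T = 47.7:
t = −τ ln[(T − T_ss)/(T₀ − T_ss)] = −319.35 · ln(0.30703) = 377.09 min.

377 min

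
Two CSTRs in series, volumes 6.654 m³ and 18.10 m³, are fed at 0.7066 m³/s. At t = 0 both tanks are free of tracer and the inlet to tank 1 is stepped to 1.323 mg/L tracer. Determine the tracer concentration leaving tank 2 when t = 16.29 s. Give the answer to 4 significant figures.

Time constants: τᵢ = Vᵢ/Q for each well-mixed tank.
τ₁ = 6.654/0.7066 = 9.41693 s; τ₂ = 18.10/0.7066 = 25.6156 s.
Tank 1: C₁ = C_in(1 − e^(−t/τ₁)). Tank 2 (τ₁ ≠ τ₂): C₂ = C_in[1 − (τ₁ e^(−t/τ₁) − τ₂ e^(−t/τ₂))/(τ₁ − τ₂)].
At t = 16.29: e^(−t/τ₁) = 0.177309, e^(−t/τ₂) = 0.529438.
C₂ = 1.323·[1 − (9.41693·0.177309 − 25.6156·0.529438)/(-16.1987)] = 1.323·0.265856 = 0.351728 mg/L.

0.3517 mg/L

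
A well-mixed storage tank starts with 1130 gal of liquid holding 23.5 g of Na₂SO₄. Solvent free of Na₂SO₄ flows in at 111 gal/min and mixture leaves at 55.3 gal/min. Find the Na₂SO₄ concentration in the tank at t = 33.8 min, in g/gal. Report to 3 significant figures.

0.00295 g/gal

Total volume: dV/dt = Q_in − Q_out = 55.700 gal/min, so V(t) = 1130 + 55.700 t and V(33.8) = 3012.7 gal.
No Na₂SO₄ enters, so dm/dt = −Q_out · (m/V).
dm/m = −Q_out dt/(V₀ + 55.700 t); integrating gives ln(m/m₀) = −(Q_out/(Q_in−Q_out)) ln(V/V₀).
m = m₀ (V₀/V)^(Q_out/(Q_in−Q_out)) = 23.5 × (1130/3012.7)^(0.99282) = 8.8768 g.
C = m/V = 8.8768/3012.7 = 0.0029465 g/gal.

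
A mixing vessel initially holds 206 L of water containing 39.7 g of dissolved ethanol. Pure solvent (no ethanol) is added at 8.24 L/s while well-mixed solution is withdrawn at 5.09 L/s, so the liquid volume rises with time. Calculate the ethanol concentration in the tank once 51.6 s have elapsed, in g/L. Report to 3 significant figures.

0.0421 g/L

Total volume: dV/dt = Q_in − Q_out = 3.1500 L/s, so V(t) = 206 + 3.1500 t and V(51.6) = 368.54 L.
Solute balance: dm/dt = 0 − Q_out C = −Q_out m/V(t).
dm/m = −Q_out dt/(V₀ + 3.1500 t); integrating gives ln(m/m₀) = −(Q_out/(Q_in−Q_out)) ln(V/V₀).
m = m₀ (V₀/V)^(Q_out/(Q_in−Q_out)) = 39.7 × (206/368.54)^(1.6159) = 15.509 g.
C = m/V = 15.509/368.54 = 0.042083 g/L.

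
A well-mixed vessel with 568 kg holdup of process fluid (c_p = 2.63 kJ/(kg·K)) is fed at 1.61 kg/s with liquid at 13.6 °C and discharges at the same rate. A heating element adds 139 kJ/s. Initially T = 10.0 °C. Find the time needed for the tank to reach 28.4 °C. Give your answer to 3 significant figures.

M c_p dT/dt = ṁ c_p (T_in − T) + Q̇.
τ = M/ṁ = 352.80 s; T_ss = T_in + Q̇/(ṁ c_p) = 46.427 °C.
T(t) = T_ss + (T₀ − T_ss) e^(−t/τ). Set T = 28.4:
e^(−t/τ) = (28.4 − 46.427)/(10.0 − 46.427) = 0.49488
t = −352.80 · ln(0.49488) = 248.17 s.

248 s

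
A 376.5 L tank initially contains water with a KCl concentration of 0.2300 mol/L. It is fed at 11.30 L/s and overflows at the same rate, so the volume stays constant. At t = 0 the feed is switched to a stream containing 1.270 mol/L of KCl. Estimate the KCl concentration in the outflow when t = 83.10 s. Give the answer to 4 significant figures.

Unsteady species balance (constant V, well mixed): V dC/dt = Q(C_in − C).
So dC/dt = (C_in − C)/τ with τ = V/Q = 376.5/11.30 = 33.3186 s.
This is linear first-order; C(t) = C_in + (C₀ − C_in) e^(−t/τ).
C(83.10) = 1.270 + (0.2300 − 1.270)·e^(−83.10/33.3186) = 1.270 + (-1.04000)·0.0825704 = 1.18413 mol/L.

1.184 mol/L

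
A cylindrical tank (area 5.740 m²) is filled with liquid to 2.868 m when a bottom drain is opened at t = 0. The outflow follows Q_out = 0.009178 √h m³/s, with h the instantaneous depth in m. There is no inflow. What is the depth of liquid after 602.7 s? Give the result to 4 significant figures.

Volume balance on the tank: A dh/dt = −0.009178 √h.
This is separable: 2 d(√h)/dt = −0.009178/A, so √h = √h₀ − (0.009178/(2A)) t.
√h = √2.868 − 0.009178·602.7/(2·5.740) = 1.69352 − 0.481845 = 1.21167.
h = 1.21167² = 1.46815 m.

1.468 m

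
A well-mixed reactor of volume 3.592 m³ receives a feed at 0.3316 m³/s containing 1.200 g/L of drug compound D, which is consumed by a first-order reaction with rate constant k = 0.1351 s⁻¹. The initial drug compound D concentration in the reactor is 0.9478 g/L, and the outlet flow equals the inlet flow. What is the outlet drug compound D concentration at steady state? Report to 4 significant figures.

Accumulation = in − out − consumed: V dC/dt = Q C_in − Q C − k V C.
Steady state (dC/dt = 0): C_ss = Q C_in/(Q + kV) = C_in/(1 + kV/Q).
C_ss = 0.3316·1.200/(0.3316 + 0.1351·3.592) = 0.397920/0.816879 = 0.487122 g/L.

0.4871 g/L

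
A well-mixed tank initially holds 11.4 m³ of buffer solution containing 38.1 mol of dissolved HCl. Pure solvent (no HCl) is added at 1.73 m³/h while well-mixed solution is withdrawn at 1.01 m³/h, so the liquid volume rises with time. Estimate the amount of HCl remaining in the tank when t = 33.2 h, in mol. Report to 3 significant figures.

7.80 mol

Let m(t) be the amount of HCl. Volume: V(t) = V₀ + (Q_in − Q_out) t = 11.4 + 0.72000 t; V(33.2) = 35.304 m³.
No HCl enters, so dm/dt = −Q_out · (m/V).
dm/m = −Q_out dt/(V₀ + 0.72000 t); integrating gives ln(m/m₀) = −(Q_out/(Q_in−Q_out)) ln(V/V₀).
m = m₀ (V₀/V)^(Q_out/(Q_in−Q_out)) = 38.1 × (11.4/35.304)^(1.4028) = 7.8032 mol.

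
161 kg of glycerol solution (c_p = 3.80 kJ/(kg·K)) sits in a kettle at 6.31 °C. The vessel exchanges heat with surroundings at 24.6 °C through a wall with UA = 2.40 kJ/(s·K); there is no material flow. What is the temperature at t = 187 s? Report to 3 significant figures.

Lumped-capacitance energy balance: M c_p dT/dt = UA(T_amb − T).
dT/dt = (T_ss − T)/τ with T_ss = T_amb = 24.600 °C, τ = M c_p/UA = 161·3.80/2.40 = 254.92 s.
Solution: T(t) = T_ss + (T₀ − T_ss) e^(−t/τ).
T(187) = 24.600 + (-18.290)·0.48019 = 15.817 °C.

15.8 °C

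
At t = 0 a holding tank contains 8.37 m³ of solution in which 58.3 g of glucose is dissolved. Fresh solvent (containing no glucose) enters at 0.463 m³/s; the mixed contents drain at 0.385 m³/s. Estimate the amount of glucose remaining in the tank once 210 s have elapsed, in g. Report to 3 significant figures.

0.276 g

Total volume: dV/dt = Q_in − Q_out = 0.078000 m³/s, so V(t) = 8.37 + 0.078000 t and V(210) = 24.750 m³.
No glucose enters, so dm/dt = −Q_out · (m/V).
dm/m = −Q_out dt/(V₀ + 0.078000 t); integrating gives ln(m/m₀) = −(Q_out/(Q_in−Q_out)) ln(V/V₀).
m = m₀ (V₀/V)^(Q_out/(Q_in−Q_out)) = 58.3 × (8.37/24.750)^(4.9359) = 0.27644 g.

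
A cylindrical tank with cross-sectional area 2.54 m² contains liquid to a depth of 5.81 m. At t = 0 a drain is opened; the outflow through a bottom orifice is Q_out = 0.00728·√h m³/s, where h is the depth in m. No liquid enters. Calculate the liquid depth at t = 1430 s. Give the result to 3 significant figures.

A dh/dt = −Q_out = −0.00728 √h.
∫ h^(−1/2) dh = −(0.00728/A) ∫ dt, giving 2√h = 2√h₀ − (0.00728/A) t.
√h = √5.81 − 0.00728·1430/(2·2.54) = 2.4104 − 2.0493 = 0.36110.
h = 0.36110² = 0.13040 m.

0.130 m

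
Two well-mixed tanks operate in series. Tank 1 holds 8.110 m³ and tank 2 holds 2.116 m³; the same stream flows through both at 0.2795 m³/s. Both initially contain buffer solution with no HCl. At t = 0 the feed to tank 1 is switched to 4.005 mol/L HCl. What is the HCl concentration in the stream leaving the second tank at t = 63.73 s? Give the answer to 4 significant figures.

Time constants: τᵢ = Vᵢ/Q for each well-mixed tank.
τ₁ = 8.110/0.2795 = 29.0161 s; τ₂ = 2.116/0.2795 = 7.57066 s.
Tank 1: C₁ = C_in(1 − e^(−t/τ₁)). Tank 2 (τ₁ ≠ τ₂): C₂ = C_in[1 − (τ₁ e^(−t/τ₁) − τ₂ e^(−t/τ₂))/(τ₁ − τ₂)].
At t = 63.73: e^(−t/τ₁) = 0.111206, e^(−t/τ₂) = 0.000220851.
C₂ = 4.005·[1 − (29.0161·0.111206 − 7.57066·0.000220851)/(21.4454)] = 4.005·0.849613 = 3.40270 mol/L.

3.403 mol/L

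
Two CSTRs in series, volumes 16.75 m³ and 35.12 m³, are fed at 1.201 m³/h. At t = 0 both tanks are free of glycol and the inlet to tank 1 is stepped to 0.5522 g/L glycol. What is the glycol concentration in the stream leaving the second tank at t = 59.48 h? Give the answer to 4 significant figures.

0.4212 g/L

Each tank obeys Vᵢ dCᵢ/dt = Q(Cᵢ₋₁ − Cᵢ), so τᵢ = Vᵢ/Q.
τ₁ = 16.75/1.201 = 13.9467 h; τ₂ = 35.12/1.201 = 29.2423 h.
Solving the cascade with C₁(0)=C₂(0)=0 gives C₂(t) = C_in[1 − (τ₁ e^(−t/τ₁) − τ₂ e^(−t/τ₂))/(τ₁ − τ₂)].
At t = 59.48: e^(−t/τ₁) = 0.0140546, e^(−t/τ₂) = 0.130806.
C₂ = 0.5522·[1 − (13.9467·0.0140546 − 29.2423·0.130806)/(-15.2956)] = 0.5522·0.762739 = 0.421184 g/L.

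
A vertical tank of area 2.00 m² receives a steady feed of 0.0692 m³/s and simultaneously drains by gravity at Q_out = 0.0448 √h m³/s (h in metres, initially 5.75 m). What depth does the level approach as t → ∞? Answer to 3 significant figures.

2.39 m

Level balance: A dh/dt = 0.0692 − 0.0448 √h. Setting dh/dt = 0:
Q_in = 0.0448 √h_ss ⇒ √h_ss = 0.0692/0.0448 = 1.5446.
h_ss = 1.5446² = 2.3859 m. (Since h₀ = 5.75 m > h_ss, the level will fall toward this value.)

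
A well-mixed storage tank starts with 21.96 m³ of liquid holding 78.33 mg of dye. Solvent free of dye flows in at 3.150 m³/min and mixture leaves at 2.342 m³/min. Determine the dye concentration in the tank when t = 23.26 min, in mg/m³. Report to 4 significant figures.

0.3202 mg/m³

Let m(t) be the amount of dye. Volume: V(t) = V₀ + (Q_in − Q_out) t = 21.96 + 0.808000 t; V(23.26) = 40.7541 m³.
No dye enters, so dm/dt = −Q_out · (m/V).
Separate: dm/m = −Q_out dt/V(t) ⇒ ln(m/m₀) = −(Q_out/(Q_in−Q_out)) ln(V/V₀).
m = m₀ (V₀/V)^(Q_out/(Q_in−Q_out)) = 78.33 × (21.96/40.7541)^(2.89851) = 13.0486 mg.
C = m/V = 13.0486/40.7541 = 0.320179 mg/m³.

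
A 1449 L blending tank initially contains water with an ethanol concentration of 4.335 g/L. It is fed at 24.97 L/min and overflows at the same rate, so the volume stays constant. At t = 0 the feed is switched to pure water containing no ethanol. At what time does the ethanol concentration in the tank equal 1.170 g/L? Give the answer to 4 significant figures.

76.00 min

Accumulation = in − out for the solute gives V dC/dt = Q(C_in − C), so τ = V/Q = 58.0296 min.
C(t) = C_in + (C₀ − C_in) e^(−t/τ). Set C = 1.170 and solve for t:
e^(−t/τ) = (C − C_in)/(C₀ − C_in) = (1.170 − 0)/(4.335 − 0) = 0.269896
t = −τ ln(…) = 58.0296 × 1.30972 = 76.0025 min.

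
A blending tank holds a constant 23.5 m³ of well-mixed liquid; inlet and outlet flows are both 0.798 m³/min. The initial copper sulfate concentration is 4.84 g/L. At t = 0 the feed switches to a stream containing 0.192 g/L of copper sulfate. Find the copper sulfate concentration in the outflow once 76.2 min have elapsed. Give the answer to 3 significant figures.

Mass balance on the solute (V constant): V dC/dt = Q(C_in − C).
So dC/dt = (C_in − C)/τ with τ = V/Q = 23.5/0.798 = 29.449 min.
C approaches C_in exponentially: C(t) = C_in + (C₀ − C_in) e^(−t/τ).
C(76.2) = 0.192 + (4.84 − 0.192)·e^(−76.2/29.449) = 0.192 + (4.6480)·0.075204 = 0.54155 g/L.

0.542 g/L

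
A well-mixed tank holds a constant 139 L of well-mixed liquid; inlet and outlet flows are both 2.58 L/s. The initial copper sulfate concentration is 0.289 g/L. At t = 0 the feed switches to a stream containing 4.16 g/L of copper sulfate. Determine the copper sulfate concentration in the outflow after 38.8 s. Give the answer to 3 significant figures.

Mass balance on the solute (V constant): V dC/dt = Q(C_in − C).
So dC/dt = (C_in − C)/τ with τ = V/Q = 139/2.58 = 53.876 s.
Integrating: C(t) = C_in + (C₀ − C_in) e^(−t/τ).
C(38.8) = 4.16 + (0.289 − 4.16)·e^(−38.8/53.876) = 4.16 + (-3.8710)·0.48667 = 2.2761 g/L.

2.28 g/L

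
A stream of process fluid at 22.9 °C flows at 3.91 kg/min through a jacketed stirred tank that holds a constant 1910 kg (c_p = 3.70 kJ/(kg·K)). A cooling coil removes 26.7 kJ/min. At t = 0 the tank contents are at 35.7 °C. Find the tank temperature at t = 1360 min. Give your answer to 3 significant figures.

22.0 °C

Energy balance: M c_p dT/dt = ṁ c_p (T_in − T) − 26.7.
Rearrange: dT/dt = (T_ss − T)/τ with τ = M/ṁ = 488.49 min and T_ss = T_in − Q̇/(ṁ c_p) = 21.054 °C.
T approaches T_ss exponentially: T(t) = T_ss + (T₀ − T_ss) e^(−t/τ).
T(1360) = 21.054 + (14.646)·e^(−1360/488.49) = 21.054 + (14.646)·0.061786 = 21.959 °C.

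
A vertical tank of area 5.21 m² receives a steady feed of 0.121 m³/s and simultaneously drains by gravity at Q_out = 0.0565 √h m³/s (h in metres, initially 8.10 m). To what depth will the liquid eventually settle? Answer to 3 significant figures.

4.59 m

Unsteady balance on liquid volume: A dh/dt = Q_in − 0.0565 √h. At steady state dh/dt = 0:
Q_in = 0.0565 √h_ss ⇒ √h_ss = 0.121/0.0565 = 2.1416.
h_ss = 2.1416² = 4.5864 m. (Since h₀ = 8.10 m > h_ss, the level will fall toward this value.)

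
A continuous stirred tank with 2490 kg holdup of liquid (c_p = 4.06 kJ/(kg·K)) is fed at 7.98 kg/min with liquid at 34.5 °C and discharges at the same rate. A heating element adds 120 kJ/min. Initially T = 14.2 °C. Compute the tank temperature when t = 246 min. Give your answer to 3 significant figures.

M c_p dT/dt = ṁ c_p (T_in − T) + Q̇.
Rearrange: dT/dt = (T_ss − T)/τ with τ = M/ṁ = 312.03 min and T_ss = T_in + Q̇/(ṁ c_p) = 38.204 °C.
Integrating: T(t) = T_ss + (T₀ − T_ss) e^(−t/τ).
T(246) = 38.204 + (-24.004)·e^(−246/312.03) = 38.204 + (-24.004)·0.45458 = 27.292 °C.

27.3 °C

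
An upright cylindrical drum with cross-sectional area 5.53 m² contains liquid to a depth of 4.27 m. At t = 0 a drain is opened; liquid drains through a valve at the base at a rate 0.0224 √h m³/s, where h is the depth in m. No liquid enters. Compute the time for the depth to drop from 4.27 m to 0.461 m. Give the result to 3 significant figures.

A dh/dt = −Q_out = −0.0224 √h.
This is separable: 2 d(√h)/dt = −0.0224/A, so √h = √h₀ − (0.0224/(2A)) t.
t = 2A(√h₀ − √h)/0.0224 = 2·5.53·(√4.27 − √0.461)/0.0224
  = 11.060 × (2.0664 − 0.67897) / 0.0224 = 685.04 s.

685 s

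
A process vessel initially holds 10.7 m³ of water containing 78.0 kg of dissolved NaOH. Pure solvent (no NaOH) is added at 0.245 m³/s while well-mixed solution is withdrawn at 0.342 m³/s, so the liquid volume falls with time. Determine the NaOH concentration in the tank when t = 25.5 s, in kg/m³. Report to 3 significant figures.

Let m(t) be the amount of NaOH. Volume: V(t) = V₀ + (Q_in − Q_out) t = 10.7 − 0.097000 t; V(25.5) = 8.2265 m³.
No NaOH enters, so dm/dt = −Q_out · (m/V).
dm/m = −Q_out dt/(V₀ − 0.097000 t); integrating gives ln(m/m₀) = −(Q_out/(Q_in−Q_out)) ln(V/V₀).
m = m₀ (V₀/V)^(Q_out/(Q_in−Q_out)) = 78.0 × (10.7/8.2265)^(-3.5258) = 30.872 kg.
C = m/V = 30.872/8.2265 = 3.7527 kg/m³.

3.75 kg/m³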